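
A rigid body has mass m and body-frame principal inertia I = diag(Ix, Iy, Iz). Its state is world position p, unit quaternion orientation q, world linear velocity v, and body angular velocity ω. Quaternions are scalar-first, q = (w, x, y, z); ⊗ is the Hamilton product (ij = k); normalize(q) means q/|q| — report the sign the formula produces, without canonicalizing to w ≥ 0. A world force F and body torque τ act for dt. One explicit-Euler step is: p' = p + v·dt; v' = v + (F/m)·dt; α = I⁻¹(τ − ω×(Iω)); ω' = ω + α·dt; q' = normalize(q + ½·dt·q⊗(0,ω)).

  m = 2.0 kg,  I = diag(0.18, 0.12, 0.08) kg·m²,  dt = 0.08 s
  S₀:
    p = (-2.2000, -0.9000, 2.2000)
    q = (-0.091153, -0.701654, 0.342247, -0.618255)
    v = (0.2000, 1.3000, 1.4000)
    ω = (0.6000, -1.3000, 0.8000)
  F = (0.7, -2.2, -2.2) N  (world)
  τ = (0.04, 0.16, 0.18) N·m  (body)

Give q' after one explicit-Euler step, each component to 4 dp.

q' = (-0.0367, -0.7235, 0.3538, -0.5916)

q⊗(0,ω) = (1.3605175, -0.5846257, 0.3088691, 0.6338796)
q' = normalize(q + ½dt·q⊗(0,ω)) = (-0.0367, -0.7235, 0.3538, -0.5916)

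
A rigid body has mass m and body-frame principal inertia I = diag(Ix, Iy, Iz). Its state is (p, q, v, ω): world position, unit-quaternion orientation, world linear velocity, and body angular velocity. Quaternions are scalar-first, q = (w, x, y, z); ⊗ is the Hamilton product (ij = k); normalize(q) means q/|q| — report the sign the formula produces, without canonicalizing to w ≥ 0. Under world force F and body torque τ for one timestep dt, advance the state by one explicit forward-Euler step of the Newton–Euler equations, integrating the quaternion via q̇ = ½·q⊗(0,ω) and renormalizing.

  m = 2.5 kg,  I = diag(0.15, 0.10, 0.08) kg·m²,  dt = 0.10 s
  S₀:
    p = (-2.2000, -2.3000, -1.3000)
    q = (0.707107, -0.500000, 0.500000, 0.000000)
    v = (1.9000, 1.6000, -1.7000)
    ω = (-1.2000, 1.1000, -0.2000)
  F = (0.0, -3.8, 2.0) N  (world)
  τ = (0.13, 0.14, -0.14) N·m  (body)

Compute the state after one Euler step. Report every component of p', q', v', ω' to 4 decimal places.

a = F/m = (0.0000, -1.5200, 0.8000)
new position p' = (-2.0100, -2.1400, -1.4700)
v + (F/m)dt = (1.9000, 1.4480, -1.6200)
ω×(Iω) gyroscopic = (0.0044, 0.0168, 0.0660)
angular accel α = (0.8373, 1.2320, -2.5750)
new body rate ω' = (-1.1163, 1.2232, -0.4575)
2q̇ = q⊗(0,ω) = (-1.1500000, -0.9485284, 0.6778177, -0.0914214)
updated quaternion q' = (0.6474, -0.5456, 0.5321, -0.0046)

p' = (-2.0100, -2.1400, -1.4700)
q' = (0.6474, -0.5456, 0.5321, -0.0046)
v' = (1.9000, 1.4480, -1.6200)
ω' = (-1.1163, 1.2232, -0.4575)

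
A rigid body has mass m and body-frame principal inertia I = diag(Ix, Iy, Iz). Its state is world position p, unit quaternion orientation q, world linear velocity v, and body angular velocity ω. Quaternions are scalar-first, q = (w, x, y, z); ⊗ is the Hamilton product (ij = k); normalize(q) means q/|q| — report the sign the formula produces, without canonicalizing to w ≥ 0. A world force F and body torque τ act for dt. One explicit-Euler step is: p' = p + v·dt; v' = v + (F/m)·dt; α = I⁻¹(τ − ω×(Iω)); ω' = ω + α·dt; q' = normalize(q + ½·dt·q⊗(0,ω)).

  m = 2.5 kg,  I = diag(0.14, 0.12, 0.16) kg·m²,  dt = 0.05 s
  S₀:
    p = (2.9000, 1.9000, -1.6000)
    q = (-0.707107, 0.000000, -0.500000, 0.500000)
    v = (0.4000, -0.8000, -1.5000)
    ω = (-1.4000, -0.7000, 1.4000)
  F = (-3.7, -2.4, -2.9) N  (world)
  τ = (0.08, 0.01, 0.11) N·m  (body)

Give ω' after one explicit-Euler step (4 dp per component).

angular accel α = (0.8514, -0.2433, 0.8100)
new body rate ω' = (-1.3574, -0.7122, 1.4405)

ω' = (-1.3574, -0.7122, 1.4405)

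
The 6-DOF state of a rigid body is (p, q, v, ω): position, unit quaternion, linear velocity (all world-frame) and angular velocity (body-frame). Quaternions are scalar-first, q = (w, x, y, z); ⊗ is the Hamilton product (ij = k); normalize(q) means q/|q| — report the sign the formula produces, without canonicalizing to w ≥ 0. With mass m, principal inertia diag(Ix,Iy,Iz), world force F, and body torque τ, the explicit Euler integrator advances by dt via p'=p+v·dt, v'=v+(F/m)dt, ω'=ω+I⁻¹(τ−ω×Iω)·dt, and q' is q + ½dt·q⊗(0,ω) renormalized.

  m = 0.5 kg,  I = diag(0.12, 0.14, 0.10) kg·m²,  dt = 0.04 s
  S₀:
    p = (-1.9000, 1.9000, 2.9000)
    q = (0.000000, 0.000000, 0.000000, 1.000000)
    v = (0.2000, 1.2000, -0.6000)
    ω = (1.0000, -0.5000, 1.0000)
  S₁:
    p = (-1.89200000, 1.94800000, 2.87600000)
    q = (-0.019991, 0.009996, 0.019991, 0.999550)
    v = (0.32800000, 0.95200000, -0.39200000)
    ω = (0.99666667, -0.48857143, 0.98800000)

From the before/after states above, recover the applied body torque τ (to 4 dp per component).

τ = (0.0100, 0.0600, -0.0400)

Δω = ω₁−ω₀ = (-0.00333333, 0.01142857, -0.01200000)
ω₀×(Iω₀) = (0.0200, 0.0200, -0.0100)
I·α + gyro = (0.0100, 0.0600, -0.0400)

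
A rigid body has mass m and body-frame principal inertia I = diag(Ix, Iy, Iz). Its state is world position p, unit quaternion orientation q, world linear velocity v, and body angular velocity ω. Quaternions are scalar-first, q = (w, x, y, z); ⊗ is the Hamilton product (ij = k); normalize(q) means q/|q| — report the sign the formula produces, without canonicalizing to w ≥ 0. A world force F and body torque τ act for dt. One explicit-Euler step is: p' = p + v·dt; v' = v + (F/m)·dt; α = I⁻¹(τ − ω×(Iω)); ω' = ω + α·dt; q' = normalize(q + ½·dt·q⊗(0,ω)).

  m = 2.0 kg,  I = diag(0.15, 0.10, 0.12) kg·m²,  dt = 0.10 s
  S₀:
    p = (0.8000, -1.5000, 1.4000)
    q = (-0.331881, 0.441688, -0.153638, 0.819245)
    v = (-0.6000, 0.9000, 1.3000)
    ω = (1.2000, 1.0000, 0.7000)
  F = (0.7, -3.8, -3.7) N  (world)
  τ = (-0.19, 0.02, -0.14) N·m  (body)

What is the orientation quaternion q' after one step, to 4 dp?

q' = (-0.3780, 0.3741, -0.1360, 0.8359)

q⊗(0,ω) = (-0.9498591, -1.3250488, 0.3420314, 0.3937369)
updated quaternion q' = (-0.3780, 0.3741, -0.1360, 0.8359)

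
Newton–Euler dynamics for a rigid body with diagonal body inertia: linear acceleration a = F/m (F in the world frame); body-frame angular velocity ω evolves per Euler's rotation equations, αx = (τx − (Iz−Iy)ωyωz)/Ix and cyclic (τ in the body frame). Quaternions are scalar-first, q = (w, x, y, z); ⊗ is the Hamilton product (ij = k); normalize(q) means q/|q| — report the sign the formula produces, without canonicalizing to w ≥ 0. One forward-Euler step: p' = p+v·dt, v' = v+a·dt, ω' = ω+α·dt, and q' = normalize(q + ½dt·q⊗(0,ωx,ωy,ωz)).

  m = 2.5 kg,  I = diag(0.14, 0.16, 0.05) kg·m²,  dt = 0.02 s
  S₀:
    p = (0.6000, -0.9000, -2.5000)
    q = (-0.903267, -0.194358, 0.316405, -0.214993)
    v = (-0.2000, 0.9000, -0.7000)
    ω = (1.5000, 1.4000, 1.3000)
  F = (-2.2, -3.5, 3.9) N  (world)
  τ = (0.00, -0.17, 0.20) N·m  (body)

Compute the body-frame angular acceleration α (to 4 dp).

α = (1.4300, -2.1594, 3.1600)

precession coupling ω×(Iω) = (-0.2002, 0.1755, 0.0420)
angular accel α = (1.4300, -2.1594, 3.1600)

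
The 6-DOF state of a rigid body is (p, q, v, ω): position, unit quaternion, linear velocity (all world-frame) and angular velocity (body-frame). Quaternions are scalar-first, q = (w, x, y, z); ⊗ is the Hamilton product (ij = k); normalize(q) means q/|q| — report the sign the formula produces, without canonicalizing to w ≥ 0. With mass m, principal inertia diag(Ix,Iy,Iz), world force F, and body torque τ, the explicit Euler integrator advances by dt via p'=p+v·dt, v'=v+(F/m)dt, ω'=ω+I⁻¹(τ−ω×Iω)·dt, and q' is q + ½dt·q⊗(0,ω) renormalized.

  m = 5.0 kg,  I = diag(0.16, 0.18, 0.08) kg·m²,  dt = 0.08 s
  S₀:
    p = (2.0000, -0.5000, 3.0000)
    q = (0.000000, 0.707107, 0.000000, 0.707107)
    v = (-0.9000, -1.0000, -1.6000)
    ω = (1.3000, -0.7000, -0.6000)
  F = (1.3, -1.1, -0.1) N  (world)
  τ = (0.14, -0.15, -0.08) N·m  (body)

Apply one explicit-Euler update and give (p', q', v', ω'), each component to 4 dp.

p' = (1.9280, -0.5800, 2.8720)
q' = (-0.0198, 0.7254, 0.0536, 0.6859)
v' = (-0.8792, -1.0176, -1.6016)
ω' = (1.3910, -0.7389, -0.6618)

gyro term ω×Iω = (-0.0420, -0.0624, -0.0182)
α = I⁻¹(τ − ω×Iω) = (1.1375, -0.4867, -0.7725)
ω + α·dt = (1.3910, -0.7389, -0.6618)
2q̇ = q⊗(0,ω) = (-0.4949749, 0.4949749, 1.3435033, -0.4949749)
q + ½dt·q⊗(0,ω), renormalized = (-0.0198, 0.7254, 0.0536, 0.6859)
a = (0.2600, -0.2200, -0.0200)
p + v·dt = (1.9280, -0.5800, 2.8720)
v' = v + a·dt = (-0.8792, -1.0176, -1.6016)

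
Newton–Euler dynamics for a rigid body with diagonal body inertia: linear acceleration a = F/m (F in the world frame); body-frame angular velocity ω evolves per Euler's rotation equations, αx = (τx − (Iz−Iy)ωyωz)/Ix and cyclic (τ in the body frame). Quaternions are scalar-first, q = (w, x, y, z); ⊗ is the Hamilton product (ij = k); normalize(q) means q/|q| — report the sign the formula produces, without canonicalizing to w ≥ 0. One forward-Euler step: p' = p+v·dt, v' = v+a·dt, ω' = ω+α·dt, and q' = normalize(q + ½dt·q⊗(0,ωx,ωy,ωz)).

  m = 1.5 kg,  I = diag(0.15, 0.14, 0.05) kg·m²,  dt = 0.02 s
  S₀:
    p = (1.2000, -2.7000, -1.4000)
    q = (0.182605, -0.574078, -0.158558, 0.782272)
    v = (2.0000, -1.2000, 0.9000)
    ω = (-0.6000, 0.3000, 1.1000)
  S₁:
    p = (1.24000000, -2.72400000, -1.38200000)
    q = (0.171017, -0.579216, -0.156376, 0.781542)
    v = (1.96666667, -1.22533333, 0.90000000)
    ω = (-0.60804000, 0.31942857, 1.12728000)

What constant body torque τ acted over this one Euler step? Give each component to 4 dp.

τ = (-0.0900, 0.0700, 0.0700)

rate change Δω = (-0.00804000, 0.01942857, 0.02728000)
gyro term ω₀×Iω₀ = (-0.0297, -0.0660, 0.0018)
applied torque τ = (-0.0900, 0.0700, 0.0700)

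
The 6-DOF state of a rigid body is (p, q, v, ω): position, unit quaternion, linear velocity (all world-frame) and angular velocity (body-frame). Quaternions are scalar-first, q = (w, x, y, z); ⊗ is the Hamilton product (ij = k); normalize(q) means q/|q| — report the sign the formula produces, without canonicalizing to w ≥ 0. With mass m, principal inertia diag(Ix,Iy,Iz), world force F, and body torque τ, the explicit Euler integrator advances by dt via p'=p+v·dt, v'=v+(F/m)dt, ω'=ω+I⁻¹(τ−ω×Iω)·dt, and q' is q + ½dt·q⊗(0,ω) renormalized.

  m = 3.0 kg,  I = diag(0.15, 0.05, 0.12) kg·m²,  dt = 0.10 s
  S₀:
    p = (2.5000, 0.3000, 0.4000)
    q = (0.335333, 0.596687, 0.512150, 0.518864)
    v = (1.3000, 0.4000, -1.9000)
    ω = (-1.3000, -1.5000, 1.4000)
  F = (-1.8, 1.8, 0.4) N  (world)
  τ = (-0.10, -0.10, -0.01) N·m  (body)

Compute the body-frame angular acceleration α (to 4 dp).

α = (0.3133, -0.9080, 1.5417)

precession coupling ω×(Iω) = (-0.1470, -0.0546, -0.1950)
angular accel α = (0.3133, -0.9080, 1.5417)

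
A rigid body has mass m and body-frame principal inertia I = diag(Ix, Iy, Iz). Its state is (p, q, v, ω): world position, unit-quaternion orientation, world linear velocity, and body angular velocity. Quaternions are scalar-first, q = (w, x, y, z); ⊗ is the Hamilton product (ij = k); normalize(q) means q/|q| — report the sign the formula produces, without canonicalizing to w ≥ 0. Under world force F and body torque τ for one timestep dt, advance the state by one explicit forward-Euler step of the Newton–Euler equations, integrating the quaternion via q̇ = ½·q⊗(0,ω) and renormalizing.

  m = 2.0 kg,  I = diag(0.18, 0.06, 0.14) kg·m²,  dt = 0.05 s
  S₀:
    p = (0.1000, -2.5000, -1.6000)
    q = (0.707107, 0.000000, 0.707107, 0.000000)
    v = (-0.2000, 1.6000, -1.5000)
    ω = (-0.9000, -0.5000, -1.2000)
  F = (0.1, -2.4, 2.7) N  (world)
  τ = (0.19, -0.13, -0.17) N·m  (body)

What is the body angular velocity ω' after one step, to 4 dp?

ω' = (-0.8606, -0.6443, -1.2414)

angular accel α = (0.7889, -2.8867, -0.8286)
ω + α·dt = (-0.8606, -0.6443, -1.2414)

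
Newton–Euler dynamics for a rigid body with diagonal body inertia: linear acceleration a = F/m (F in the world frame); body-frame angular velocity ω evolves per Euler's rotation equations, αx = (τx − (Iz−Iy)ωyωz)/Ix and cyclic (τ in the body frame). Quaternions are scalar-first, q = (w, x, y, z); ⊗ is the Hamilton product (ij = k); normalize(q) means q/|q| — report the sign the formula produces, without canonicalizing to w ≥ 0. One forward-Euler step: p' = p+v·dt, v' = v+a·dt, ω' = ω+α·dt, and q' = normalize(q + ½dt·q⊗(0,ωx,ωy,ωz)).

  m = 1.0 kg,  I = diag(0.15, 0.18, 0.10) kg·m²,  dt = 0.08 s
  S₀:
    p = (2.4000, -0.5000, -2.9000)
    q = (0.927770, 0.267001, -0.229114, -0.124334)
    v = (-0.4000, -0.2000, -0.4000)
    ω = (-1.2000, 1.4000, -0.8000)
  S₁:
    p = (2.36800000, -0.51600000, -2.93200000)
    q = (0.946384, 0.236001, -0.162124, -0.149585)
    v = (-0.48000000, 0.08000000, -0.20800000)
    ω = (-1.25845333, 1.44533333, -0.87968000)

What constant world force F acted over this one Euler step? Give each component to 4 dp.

v₁ − v₀ = (-0.08000000, 0.28000000, 0.19200000)
applied force F = (-1.0000, 3.5000, 2.4000)

F = (-1.0000, 3.5000, 2.4000)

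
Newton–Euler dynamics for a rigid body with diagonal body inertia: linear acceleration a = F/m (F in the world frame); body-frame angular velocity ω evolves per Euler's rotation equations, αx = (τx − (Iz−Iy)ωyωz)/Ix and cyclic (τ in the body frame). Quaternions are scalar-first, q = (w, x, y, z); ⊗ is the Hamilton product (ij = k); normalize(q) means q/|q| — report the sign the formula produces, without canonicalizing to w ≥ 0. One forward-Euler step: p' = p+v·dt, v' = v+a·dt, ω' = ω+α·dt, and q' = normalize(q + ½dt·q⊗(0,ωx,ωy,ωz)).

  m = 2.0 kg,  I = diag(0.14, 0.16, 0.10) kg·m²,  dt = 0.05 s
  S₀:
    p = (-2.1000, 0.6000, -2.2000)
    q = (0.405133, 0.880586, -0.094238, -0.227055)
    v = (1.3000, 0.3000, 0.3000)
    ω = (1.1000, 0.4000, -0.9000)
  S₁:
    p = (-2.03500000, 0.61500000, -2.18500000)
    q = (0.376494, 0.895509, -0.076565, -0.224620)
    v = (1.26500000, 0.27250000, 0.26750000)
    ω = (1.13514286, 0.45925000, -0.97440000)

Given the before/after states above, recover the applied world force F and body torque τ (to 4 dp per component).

v₁ − v₀ = (-0.03500000, -0.02750000, -0.03250000)
F = m·Δv/dt = (-1.4000, -1.1000, -1.3000)
rate change Δω = (0.03514286, 0.05925000, -0.07440000)
gyro term ω₀×Iω₀ = (0.0216, -0.0396, 0.0088)
I·α + gyro = (0.1200, 0.1500, -0.1400)

F = (-1.4000, -1.1000, -1.3000)
τ = (0.1200, 0.1500, -0.1400)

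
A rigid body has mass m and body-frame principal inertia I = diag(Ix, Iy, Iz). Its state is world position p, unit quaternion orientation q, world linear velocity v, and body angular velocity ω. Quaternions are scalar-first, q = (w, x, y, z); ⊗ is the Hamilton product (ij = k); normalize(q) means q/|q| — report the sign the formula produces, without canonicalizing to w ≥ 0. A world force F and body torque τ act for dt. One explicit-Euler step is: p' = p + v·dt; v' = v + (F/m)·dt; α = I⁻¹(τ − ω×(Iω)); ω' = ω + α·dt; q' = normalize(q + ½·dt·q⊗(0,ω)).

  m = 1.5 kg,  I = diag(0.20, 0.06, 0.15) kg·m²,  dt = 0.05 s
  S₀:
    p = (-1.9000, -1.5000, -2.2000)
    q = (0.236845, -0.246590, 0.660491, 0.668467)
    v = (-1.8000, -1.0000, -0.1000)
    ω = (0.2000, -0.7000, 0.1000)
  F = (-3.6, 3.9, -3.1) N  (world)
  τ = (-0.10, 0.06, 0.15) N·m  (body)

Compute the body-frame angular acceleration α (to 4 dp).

α = (-0.4685, 0.9833, 0.8693)

gyro term ω×Iω = (-0.0063, 0.0010, 0.0196)
α = I⁻¹(τ − ω×Iω) = (-0.4685, 0.9833, 0.8693)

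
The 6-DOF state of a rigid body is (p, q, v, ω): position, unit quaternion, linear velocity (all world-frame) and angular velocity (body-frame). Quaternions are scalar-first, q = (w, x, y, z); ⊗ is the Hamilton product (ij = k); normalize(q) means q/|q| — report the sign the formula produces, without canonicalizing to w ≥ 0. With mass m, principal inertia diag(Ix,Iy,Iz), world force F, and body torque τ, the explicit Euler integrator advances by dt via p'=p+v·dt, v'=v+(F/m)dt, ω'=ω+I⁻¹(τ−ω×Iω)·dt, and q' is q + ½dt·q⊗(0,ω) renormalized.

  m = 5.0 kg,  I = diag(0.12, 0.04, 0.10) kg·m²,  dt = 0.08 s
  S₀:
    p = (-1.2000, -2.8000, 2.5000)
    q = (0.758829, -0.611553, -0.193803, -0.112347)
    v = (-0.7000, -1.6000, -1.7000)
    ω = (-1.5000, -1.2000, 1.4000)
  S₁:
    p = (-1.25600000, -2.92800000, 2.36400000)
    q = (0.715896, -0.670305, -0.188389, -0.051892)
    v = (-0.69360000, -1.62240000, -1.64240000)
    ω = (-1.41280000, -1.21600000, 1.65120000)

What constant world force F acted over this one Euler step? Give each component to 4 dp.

F = (0.4000, -1.4000, 3.6000)

v₁ − v₀ = (0.00640000, -0.02240000, 0.05760000)
F = m·Δv/dt = (0.4000, -1.4000, 3.6000)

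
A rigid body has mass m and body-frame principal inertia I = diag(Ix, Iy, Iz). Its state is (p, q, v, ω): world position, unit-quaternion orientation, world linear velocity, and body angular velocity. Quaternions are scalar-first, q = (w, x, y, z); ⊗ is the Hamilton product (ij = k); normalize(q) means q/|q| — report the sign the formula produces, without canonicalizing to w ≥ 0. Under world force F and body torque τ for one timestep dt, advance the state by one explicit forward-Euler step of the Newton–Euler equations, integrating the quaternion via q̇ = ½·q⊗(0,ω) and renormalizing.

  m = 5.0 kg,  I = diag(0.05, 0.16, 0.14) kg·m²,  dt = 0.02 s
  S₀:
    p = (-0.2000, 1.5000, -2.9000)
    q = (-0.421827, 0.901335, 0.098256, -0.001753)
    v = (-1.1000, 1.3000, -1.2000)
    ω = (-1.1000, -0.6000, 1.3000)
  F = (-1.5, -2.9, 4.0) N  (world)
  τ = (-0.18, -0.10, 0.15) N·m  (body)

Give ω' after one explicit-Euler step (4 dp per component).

precession coupling ω×(Iω) = (0.0156, 0.1287, 0.0726)
angular accel α = (-3.9120, -1.4294, 0.5529)
ω + α·dt = (-1.1782, -0.6286, 1.3111)

ω' = (-1.1782, -0.6286, 1.3111)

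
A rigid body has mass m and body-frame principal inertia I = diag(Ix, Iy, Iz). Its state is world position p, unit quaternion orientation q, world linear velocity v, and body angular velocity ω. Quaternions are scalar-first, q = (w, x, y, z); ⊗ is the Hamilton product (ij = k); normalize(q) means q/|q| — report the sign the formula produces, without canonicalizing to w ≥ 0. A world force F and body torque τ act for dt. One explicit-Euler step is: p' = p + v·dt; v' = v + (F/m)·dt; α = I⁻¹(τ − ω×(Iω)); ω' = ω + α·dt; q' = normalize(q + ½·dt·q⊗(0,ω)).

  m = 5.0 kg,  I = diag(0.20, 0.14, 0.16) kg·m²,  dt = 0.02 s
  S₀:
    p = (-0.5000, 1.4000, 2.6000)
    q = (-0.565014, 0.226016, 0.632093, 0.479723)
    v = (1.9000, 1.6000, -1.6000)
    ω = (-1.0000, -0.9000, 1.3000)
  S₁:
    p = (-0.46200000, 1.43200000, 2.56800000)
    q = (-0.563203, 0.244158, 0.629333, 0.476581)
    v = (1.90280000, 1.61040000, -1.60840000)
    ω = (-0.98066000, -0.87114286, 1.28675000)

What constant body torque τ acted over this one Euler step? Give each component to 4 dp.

τ = (0.1700, 0.1500, -0.1600)

Δω = ω₁−ω₀ = (0.01934000, 0.02885714, -0.01325000)
applied torque τ = (0.1700, 0.1500, -0.1600)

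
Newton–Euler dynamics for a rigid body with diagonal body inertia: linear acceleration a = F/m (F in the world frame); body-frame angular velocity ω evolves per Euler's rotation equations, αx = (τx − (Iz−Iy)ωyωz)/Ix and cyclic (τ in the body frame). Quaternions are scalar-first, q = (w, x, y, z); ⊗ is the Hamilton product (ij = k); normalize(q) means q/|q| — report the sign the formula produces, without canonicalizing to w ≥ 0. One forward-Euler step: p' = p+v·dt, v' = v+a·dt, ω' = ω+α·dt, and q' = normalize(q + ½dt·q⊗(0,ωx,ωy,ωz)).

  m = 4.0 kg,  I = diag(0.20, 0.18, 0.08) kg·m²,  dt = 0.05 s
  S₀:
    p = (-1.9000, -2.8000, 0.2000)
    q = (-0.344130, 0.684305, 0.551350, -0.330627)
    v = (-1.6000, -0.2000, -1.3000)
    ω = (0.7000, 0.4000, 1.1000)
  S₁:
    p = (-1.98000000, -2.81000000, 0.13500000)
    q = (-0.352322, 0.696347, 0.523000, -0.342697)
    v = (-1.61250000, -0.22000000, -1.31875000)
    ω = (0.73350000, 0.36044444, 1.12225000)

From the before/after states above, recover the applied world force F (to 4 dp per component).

F = (-1.0000, -1.6000, -1.5000)

Δv = v₁−v₀ = (-0.01250000, -0.02000000, -0.01875000)
applied force F = (-1.0000, -1.6000, -1.5000)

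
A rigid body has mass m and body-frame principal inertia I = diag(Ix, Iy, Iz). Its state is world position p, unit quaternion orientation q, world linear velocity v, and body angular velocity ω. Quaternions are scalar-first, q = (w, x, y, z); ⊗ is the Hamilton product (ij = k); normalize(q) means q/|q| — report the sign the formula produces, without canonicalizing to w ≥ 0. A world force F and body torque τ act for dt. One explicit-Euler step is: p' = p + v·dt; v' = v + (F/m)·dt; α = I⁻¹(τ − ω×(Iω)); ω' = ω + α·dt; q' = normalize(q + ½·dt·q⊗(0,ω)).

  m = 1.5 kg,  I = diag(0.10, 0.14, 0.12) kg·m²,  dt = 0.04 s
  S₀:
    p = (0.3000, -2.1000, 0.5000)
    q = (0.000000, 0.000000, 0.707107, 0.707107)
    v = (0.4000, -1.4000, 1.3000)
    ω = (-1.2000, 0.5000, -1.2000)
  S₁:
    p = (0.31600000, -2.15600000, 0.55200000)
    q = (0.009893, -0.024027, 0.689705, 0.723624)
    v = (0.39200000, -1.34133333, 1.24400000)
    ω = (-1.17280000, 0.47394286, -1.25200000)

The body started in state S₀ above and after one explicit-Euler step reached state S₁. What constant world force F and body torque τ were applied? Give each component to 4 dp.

ω₁ − ω₀ = (0.02720000, -0.02605714, -0.05200000)
applied torque τ = (0.0800, -0.1200, -0.1800)
Δv = v₁−v₀ = (-0.00800000, 0.05866667, -0.05600000)
applied force F = (-0.3000, 2.2000, -2.1000)

F = (-0.3000, 2.2000, -2.1000)
τ = (0.0800, -0.1200, -0.1800)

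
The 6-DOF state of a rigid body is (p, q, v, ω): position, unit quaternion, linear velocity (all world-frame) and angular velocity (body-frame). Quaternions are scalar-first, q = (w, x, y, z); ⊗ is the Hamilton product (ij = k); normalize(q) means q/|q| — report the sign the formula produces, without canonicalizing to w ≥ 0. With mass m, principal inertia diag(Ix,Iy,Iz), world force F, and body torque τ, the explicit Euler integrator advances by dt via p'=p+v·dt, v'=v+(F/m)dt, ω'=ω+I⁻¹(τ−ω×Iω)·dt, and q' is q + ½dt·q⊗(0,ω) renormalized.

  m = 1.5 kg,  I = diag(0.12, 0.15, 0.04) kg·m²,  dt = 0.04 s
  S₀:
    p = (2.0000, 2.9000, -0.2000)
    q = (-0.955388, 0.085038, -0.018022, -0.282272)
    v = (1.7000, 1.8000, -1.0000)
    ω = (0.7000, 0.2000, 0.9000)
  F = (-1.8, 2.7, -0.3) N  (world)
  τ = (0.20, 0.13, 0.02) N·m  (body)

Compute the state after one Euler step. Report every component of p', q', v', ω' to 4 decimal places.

p' = p + v·dt = (2.0680, 2.9720, -0.2400)
v + (F/m)dt = (1.6520, 1.8720, -1.0080)
precession coupling ω×(Iω) = (-0.0198, 0.0504, 0.0042)
α = I⁻¹(τ − ω×Iω) = (1.8317, 0.5307, 0.3950)
ω' = ω + α·dt = (0.7733, 0.2212, 0.9158)
2q̇ = q⊗(0,ω) = (0.1981226, -0.6285370, -0.4652022, -0.8302262)
q' = normalize(q + ½dt·q⊗(0,ω)) = (-0.9512, 0.0724, -0.0273, -0.2988)

p' = (2.0680, 2.9720, -0.2400)
q' = (-0.9512, 0.0724, -0.0273, -0.2988)
v' = (1.6520, 1.8720, -1.0080)
ω' = (0.7733, 0.2212, 0.9158)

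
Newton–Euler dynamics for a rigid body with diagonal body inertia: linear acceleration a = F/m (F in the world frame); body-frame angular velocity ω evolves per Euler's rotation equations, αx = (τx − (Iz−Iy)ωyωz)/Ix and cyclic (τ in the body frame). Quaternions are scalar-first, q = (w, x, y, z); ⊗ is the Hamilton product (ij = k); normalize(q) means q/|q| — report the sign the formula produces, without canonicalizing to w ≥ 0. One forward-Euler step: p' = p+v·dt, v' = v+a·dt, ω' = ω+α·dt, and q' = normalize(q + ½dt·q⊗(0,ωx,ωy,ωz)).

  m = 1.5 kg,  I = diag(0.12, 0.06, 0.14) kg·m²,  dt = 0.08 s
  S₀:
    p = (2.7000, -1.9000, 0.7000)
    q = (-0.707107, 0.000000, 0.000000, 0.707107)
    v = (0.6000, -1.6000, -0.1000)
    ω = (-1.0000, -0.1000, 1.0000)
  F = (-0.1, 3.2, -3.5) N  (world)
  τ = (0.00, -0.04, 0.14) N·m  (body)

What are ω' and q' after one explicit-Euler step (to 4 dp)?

ω' = (-0.9947, -0.1800, 1.0834)
q' = (-0.7342, 0.0311, -0.0254, 0.6777)

gyro term ω×Iω = (-0.0080, 0.0200, -0.0060)
angular accel α = (0.0667, -1.0000, 1.0429)
ω + α·dt = (-0.9947, -0.1800, 1.0834)
q⊗(0,ω) = (-0.7071070, 0.7778177, -0.6363963, -0.7071070)
q + ½dt·q⊗(0,ω), renormalized = (-0.7342, 0.0311, -0.0254, 0.6777)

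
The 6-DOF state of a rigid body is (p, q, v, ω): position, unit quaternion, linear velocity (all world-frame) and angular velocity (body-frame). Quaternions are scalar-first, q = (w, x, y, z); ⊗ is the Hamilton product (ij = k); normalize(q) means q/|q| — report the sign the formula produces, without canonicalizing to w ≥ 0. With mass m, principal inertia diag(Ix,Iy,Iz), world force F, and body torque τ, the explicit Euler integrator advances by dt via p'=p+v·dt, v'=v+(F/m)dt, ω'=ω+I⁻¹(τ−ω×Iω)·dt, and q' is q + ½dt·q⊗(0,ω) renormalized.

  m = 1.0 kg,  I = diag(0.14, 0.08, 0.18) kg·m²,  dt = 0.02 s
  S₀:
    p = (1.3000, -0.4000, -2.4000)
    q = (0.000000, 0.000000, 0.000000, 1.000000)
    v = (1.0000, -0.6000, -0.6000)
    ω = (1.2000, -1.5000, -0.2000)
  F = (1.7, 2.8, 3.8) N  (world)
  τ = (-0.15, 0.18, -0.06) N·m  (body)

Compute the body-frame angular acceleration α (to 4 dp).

α = (-1.2857, 2.1300, -0.9333)

precession coupling ω×(Iω) = (0.0300, 0.0096, 0.1080)
α = I⁻¹(τ − ω×Iω) = (-1.2857, 2.1300, -0.9333)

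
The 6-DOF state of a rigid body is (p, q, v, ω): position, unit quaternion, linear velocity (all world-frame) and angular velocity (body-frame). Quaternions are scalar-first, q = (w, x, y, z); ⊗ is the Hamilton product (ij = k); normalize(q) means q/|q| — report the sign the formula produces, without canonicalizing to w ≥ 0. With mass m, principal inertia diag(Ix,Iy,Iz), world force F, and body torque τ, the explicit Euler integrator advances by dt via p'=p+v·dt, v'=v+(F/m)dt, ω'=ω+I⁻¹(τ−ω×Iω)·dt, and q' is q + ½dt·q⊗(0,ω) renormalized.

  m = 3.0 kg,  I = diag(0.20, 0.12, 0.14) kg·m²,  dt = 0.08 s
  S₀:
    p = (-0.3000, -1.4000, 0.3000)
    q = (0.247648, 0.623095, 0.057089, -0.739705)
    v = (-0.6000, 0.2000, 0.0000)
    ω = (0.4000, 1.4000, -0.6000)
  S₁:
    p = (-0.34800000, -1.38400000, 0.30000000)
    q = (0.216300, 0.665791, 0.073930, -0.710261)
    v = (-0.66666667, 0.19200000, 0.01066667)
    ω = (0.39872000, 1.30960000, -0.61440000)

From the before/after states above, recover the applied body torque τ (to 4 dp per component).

Δω = ω₁−ω₀ = (-0.00128000, -0.09040000, -0.01440000)
gyro term ω₀×Iω₀ = (-0.0168, -0.0144, -0.0448)
applied torque τ = (-0.0200, -0.1500, -0.0700)

τ = (-0.0200, -0.1500, -0.0700)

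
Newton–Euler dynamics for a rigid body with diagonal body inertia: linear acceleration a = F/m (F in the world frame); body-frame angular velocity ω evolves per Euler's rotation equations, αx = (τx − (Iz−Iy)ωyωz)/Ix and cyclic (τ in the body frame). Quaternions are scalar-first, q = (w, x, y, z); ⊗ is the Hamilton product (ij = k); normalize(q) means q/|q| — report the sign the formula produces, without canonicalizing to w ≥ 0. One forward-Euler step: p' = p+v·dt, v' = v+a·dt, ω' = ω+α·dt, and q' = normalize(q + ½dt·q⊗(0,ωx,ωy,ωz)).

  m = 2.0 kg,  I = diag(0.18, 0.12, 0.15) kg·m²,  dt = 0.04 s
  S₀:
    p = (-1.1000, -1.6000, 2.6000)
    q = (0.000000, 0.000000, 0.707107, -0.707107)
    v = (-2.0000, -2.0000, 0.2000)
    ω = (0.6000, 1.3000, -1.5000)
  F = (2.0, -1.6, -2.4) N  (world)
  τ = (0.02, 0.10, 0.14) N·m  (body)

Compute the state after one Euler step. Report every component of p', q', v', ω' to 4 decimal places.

p' = (-1.1800, -1.6800, 2.6080)
q' = (-0.0396, -0.0028, 0.6980, -0.7150)
v' = (-1.9600, -2.0320, 0.1520)
ω' = (0.6174, 1.3423, -1.4502)

ω×(Iω) gyroscopic = (-0.0585, -0.0270, -0.0468)
α = I⁻¹(τ − ω×Iω) = (0.4361, 1.0583, 1.2453)
ω + α·dt = (0.6174, 1.3423, -1.4502)
2q̇ = q⊗(0,ω) = (-1.9798996, -0.1414214, -0.4242642, -0.4242642)
q' = normalize(q + ½dt·q⊗(0,ω)) = (-0.0396, -0.0028, 0.6980, -0.7150)
p' = p + v·dt = (-1.1800, -1.6800, 2.6080)
v + (F/m)dt = (-1.9600, -2.0320, 0.1520)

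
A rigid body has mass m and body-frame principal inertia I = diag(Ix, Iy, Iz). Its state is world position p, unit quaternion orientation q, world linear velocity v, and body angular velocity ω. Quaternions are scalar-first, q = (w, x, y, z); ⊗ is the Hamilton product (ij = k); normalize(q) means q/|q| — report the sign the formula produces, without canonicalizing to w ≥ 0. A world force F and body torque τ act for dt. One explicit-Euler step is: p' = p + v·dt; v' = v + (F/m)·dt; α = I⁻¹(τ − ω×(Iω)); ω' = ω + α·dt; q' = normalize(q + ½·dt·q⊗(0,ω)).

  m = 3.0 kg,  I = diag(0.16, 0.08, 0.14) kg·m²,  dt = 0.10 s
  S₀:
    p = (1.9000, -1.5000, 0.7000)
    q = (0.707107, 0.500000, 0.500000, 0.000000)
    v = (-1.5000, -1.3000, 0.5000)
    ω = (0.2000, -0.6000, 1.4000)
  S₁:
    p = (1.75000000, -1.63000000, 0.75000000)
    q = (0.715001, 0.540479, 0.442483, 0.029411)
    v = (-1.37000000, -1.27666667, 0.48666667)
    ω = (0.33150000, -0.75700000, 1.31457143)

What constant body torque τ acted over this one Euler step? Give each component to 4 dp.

τ = (0.1600, -0.1200, -0.1100)

rate change Δω = (0.13150000, -0.15700000, -0.08542857)
ω₀×(Iω₀) = (-0.0504, 0.0056, 0.0096)
τ = I·(Δω/dt) + ω₀×(Iω₀) = (0.1600, -0.1200, -0.1100)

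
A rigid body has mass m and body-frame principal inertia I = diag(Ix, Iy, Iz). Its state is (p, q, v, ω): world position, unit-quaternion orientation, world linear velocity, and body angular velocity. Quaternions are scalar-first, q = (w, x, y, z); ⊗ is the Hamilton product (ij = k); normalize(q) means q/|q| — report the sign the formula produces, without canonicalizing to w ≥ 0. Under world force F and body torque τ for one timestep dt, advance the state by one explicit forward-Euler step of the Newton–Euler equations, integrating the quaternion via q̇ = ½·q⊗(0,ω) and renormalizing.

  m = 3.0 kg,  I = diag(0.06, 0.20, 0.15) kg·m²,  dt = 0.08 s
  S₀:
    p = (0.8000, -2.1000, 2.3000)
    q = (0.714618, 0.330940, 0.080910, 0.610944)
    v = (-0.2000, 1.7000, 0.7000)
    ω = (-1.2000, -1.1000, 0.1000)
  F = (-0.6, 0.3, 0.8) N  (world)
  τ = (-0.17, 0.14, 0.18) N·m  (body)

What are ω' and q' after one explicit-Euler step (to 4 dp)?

ω' = (-1.4340, -1.0483, 0.0974)
q' = (0.7301, 0.3232, 0.0188, 0.6018)

(τ − ω×Iω)/I = (-2.9250, 0.6460, -0.0320)
new body rate ω' = (-1.4340, -1.0483, 0.0974)
Hamilton product q⊗(0,ω) = (0.4250346, -0.1774122, -1.5523066, -0.1954802)
q' = normalize(q + ½dt·q⊗(0,ω)) = (0.7301, 0.3232, 0.0188, 0.6018)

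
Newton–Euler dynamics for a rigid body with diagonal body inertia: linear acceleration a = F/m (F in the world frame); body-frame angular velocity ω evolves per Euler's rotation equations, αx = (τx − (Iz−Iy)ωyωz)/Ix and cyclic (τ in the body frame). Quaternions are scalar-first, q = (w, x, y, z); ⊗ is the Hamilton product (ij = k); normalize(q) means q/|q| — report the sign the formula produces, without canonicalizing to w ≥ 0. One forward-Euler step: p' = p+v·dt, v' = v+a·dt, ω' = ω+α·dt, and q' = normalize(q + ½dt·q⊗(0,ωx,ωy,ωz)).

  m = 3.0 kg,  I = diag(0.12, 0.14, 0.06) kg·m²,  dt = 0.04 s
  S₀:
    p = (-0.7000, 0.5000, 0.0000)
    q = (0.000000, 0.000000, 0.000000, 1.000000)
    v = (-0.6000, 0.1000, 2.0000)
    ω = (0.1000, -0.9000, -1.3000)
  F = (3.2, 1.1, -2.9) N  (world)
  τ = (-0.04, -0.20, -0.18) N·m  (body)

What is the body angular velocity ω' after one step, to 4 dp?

ω' = (0.1179, -0.9549, -1.4188)

angular accel α = (0.4467, -1.3729, -2.9700)
ω + α·dt = (0.1179, -0.9549, -1.4188)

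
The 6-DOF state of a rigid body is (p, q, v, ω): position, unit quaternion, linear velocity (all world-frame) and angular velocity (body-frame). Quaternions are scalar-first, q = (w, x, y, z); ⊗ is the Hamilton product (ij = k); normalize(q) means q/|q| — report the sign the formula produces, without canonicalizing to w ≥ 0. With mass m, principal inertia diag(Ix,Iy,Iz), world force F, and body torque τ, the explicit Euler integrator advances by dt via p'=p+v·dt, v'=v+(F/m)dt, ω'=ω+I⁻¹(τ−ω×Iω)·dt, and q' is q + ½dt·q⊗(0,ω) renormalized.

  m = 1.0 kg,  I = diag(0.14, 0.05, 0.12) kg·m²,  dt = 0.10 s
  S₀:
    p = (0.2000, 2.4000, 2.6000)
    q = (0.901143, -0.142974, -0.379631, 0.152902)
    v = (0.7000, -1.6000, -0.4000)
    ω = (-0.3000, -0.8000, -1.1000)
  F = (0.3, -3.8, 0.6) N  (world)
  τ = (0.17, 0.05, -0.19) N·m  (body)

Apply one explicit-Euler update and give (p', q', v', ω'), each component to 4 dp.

p' = (0.2700, 2.2400, 2.5600)
q' = (0.8901, -0.1292, -0.4248, 0.1031)
v' = (0.7300, -1.9800, -0.3400)
ω' = (-0.2226, -0.7132, -1.2403)

p + v·dt = (0.2700, 2.2400, 2.5600)
v + (F/m)dt = (0.7300, -1.9800, -0.3400)
gyro term ω×Iω = (0.0616, 0.0066, -0.0216)
(τ − ω×Iω)/I = (0.7743, 0.8680, -1.4033)
ω + α·dt = (-0.2226, -0.7132, -1.2403)
2q̇ = q⊗(0,ω) = (-0.1784048, 0.2695728, -0.9240564, -0.9907674)
q + ½dt·q⊗(0,ω), renormalized = (0.8901, -0.1292, -0.4248, 0.1031)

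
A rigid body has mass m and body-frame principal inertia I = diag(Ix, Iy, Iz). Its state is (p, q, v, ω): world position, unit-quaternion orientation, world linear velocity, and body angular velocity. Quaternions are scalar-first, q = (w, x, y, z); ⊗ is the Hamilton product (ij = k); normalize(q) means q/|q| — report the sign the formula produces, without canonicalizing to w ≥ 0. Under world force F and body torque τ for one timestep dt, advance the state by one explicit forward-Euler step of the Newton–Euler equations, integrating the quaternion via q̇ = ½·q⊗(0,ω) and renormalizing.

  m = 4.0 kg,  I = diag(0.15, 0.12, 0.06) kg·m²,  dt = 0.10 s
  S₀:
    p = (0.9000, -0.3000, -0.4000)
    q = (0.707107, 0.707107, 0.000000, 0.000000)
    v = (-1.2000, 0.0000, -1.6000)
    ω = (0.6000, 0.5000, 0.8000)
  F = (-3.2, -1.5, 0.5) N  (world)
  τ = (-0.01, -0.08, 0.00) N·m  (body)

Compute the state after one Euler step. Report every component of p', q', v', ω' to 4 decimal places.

p' = (0.7800, -0.3000, -0.5600)
q' = (0.6848, 0.7272, -0.0106, 0.0459)
v' = (-1.2800, -0.0375, -1.5875)
ω' = (0.6093, 0.3973, 0.8150)

precession coupling ω×(Iω) = (-0.0240, 0.0432, -0.0090)
(τ − ω×Iω)/I = (0.0933, -1.0267, 0.1500)
ω + α·dt = (0.6093, 0.3973, 0.8150)
q⊗(0,ω) = (-0.4242642, 0.4242642, -0.2121321, 0.9192391)
q + ½dt·q⊗(0,ω), renormalized = (0.6848, 0.7272, -0.0106, 0.0459)
a = F/m = (-0.8000, -0.3750, 0.1250)
p' = p + v·dt = (0.7800, -0.3000, -0.5600)
v' = v + a·dt = (-1.2800, -0.0375, -1.5875)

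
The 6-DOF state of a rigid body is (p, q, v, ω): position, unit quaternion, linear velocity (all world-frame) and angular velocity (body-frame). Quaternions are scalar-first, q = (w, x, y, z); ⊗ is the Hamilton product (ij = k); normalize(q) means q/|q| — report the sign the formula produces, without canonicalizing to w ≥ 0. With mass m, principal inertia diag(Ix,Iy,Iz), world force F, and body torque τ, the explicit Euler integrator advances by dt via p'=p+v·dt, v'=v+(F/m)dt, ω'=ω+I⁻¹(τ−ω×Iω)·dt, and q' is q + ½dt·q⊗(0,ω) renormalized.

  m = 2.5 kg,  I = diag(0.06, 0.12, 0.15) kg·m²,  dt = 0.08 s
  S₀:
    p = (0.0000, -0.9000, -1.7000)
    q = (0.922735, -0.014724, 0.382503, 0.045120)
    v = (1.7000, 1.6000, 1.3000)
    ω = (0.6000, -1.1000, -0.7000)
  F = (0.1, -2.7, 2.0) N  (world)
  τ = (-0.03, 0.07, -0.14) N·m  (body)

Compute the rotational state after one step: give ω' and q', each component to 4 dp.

ω' = (0.5292, -1.0785, -0.7535)
q' = (0.9396, -0.0013, 0.3420, 0.0107)

angular accel α = (-0.8850, 0.2683, -0.6693)
new body rate ω' = (0.5292, -1.0785, -0.7535)
2q̇ = q⊗(0,ω) = (0.4611717, 0.3355209, -0.9982433, -0.8592199)
q + ½dt·q⊗(0,ω), renormalized = (0.9396, -0.0013, 0.3420, 0.0107)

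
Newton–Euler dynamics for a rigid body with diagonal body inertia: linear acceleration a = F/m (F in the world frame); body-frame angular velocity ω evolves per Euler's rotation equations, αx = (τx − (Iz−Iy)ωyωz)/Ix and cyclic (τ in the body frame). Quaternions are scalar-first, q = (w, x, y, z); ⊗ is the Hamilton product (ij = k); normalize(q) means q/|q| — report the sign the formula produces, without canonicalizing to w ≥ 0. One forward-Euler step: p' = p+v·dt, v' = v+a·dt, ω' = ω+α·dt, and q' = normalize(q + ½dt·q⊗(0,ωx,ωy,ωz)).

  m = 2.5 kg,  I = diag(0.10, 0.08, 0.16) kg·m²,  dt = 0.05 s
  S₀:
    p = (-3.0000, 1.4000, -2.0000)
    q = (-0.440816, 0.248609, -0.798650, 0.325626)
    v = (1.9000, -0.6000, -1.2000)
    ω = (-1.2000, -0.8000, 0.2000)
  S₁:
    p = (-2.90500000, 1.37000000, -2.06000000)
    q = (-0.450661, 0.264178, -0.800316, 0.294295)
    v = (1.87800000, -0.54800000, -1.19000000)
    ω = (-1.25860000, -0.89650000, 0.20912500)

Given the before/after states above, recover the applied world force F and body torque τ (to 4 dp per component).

Δω = ω₁−ω₀ = (-0.05860000, -0.09650000, 0.00912500)
applied torque τ = (-0.1300, -0.1400, 0.0100)
v₁ − v₀ = (-0.02200000, 0.05200000, 0.01000000)
F = m·Δv/dt = (-1.1000, 2.6000, 0.5000)

F = (-1.1000, 2.6000, 0.5000)
τ = (-0.1300, -0.1400, 0.0100)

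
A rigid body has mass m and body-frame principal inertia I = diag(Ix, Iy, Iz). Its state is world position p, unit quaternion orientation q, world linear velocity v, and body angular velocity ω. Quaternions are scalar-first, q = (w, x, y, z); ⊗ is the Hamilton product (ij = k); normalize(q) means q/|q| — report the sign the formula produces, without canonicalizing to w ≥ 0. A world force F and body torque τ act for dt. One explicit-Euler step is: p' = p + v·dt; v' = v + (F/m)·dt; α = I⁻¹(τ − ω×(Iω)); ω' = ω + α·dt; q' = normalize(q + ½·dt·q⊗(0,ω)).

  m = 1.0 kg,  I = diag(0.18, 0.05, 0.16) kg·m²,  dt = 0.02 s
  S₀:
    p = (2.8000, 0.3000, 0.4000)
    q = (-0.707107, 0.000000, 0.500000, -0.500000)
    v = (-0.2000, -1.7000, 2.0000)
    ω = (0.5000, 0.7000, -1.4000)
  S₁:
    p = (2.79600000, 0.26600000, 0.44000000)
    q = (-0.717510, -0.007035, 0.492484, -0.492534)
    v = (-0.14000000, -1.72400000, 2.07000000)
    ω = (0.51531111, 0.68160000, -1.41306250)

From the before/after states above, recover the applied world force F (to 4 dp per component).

velocity change Δv = (0.06000000, -0.02400000, 0.07000000)
m·(v₁−v₀)/dt = (3.0000, -1.2000, 3.5000)

F = (3.0000, -1.2000, 3.5000)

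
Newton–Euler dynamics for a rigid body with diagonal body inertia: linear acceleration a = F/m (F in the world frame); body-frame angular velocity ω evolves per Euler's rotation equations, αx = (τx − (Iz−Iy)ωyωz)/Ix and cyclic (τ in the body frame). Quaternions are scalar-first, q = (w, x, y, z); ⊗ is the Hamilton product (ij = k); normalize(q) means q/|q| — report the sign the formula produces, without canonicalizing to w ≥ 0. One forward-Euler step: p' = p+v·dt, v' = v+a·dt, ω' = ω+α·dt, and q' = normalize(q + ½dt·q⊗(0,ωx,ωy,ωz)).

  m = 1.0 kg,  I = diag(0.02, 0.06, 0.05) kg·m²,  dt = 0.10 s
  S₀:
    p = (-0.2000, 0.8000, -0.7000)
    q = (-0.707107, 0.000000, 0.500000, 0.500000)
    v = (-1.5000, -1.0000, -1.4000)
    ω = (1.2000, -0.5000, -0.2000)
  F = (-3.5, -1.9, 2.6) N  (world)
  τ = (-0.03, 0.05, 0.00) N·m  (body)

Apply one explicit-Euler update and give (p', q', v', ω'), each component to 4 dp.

a = (-3.5000, -1.9000, 2.6000)
new position p' = (-0.3500, 0.7000, -0.8400)
v + (F/m)dt = (-1.8500, -1.1900, -1.1400)
gyro term ω×Iω = (-0.0010, 0.0072, -0.0240)
angular accel α = (-1.4500, 0.7133, 0.4800)
ω + α·dt = (1.0550, -0.4287, -0.1520)
2q̇ = q⊗(0,ω) = (0.3500000, -0.6985284, 0.9535535, -0.4585786)
q + ½dt·q⊗(0,ω), renormalized = (-0.6881, -0.0349, 0.5465, 0.4760)

p' = (-0.3500, 0.7000, -0.8400)
q' = (-0.6881, -0.0349, 0.5465, 0.4760)
v' = (-1.8500, -1.1900, -1.1400)
ω' = (1.0550, -0.4287, -0.1520)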